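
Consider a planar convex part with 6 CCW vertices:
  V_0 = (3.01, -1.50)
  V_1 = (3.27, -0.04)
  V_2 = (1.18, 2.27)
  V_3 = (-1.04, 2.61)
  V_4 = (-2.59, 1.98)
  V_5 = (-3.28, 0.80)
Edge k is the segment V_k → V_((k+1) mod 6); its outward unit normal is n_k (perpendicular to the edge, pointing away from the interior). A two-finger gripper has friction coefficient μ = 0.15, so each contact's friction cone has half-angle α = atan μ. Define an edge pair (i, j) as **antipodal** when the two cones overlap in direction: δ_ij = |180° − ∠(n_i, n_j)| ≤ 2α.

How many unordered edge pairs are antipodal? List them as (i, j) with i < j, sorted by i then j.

α = atan 0.15 = 8.53°;  2α = 17.06°
n_0 = (+0.9845, -0.1753)
n_1 = (+0.7415, +0.6709)
n_2 = (+0.1514, +0.9885)
n_3 = (-0.3765, +0.9264)
n_4 = (-0.8632, +0.5048)
n_5 = (-0.3434, -0.9392)
  (0,1): δ = 127.76°  ·
  (0,2): δ = 88.61°  ·
  (0,3): δ = 57.78°  ·
  (0,4): δ = 20.22°  ·
  (0,5): δ = 80.01°  ·
  (1,2): δ = 140.84°  ·
  (1,3): δ = 110.02°  ·
  (1,4): δ = 72.45°  ·
  (1,5): δ = 27.78°  ·
  (2,3): δ = 149.17°  ·
  (2,4): δ = 111.61°  ·
  (2,5): δ = 11.38°  ✓
  (3,4): δ = 142.44°  ·
  (3,5): δ = 42.20°  ·
  (4,5): δ = 79.77°  ·
antipodal pairs: 1

count = 1; pairs: (2,5)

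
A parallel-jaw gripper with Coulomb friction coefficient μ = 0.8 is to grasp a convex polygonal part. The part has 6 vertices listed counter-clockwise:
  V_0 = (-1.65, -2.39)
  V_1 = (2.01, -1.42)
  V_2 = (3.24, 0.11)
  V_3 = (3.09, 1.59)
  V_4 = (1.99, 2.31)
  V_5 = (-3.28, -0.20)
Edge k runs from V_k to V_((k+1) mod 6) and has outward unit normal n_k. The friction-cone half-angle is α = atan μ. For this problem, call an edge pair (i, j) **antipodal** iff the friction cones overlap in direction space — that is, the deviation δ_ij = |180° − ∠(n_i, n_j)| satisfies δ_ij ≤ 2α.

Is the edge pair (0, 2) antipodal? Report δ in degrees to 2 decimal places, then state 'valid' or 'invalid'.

δ = 99.06°, invalid

α = atan 0.8 = 38.66°;  2α = 77.32°
edge 0: e_0 = (+3.66, +0.97);  n_0 = (+0.2562, -0.9666)
edge 2: e_2 = (-0.15, +1.48);  n_2 = (+0.9949, +0.1008)
∠(n_0, n_2) = 80.94°
δ = |180° − 80.94°| = 99.06°
99.06° > 2α = 77.32°  →  invalid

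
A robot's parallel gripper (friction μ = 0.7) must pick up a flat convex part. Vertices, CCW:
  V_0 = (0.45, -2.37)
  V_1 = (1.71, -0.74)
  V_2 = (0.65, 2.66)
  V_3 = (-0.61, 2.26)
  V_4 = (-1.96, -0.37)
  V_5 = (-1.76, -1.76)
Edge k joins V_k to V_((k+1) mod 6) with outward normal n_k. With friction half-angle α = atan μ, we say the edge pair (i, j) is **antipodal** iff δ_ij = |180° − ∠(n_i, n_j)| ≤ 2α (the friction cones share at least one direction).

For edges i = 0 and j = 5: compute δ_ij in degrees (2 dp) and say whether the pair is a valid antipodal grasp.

δ = 112.27°, invalid

α = atan 0.7 = 34.99°;  2α = 69.98°
edge 0: e_0 = (+1.26, +1.63);  n_0 = (+0.7912, -0.6116)
edge 5: e_5 = (+2.21, -0.61);  n_5 = (-0.2661, -0.9640)
∠(n_0, n_5) = 67.73°
δ = |180° − 67.73°| = 112.27°
112.27° > 2α = 69.98°  →  invalid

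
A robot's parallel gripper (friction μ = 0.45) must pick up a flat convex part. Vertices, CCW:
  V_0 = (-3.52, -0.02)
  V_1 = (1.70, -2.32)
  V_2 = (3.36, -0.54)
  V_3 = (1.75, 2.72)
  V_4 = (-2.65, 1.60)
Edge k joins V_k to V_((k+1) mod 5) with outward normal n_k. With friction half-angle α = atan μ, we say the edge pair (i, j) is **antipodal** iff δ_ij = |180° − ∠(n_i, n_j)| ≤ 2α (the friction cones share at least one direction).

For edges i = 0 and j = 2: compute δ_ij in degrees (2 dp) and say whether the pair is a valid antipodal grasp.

α = atan 0.45 = 24.23°;  2α = 48.46°
edge 0: e_0 = (+5.22, -2.30);  n_0 = (-0.4032, -0.9151)
edge 2: e_2 = (-1.61, +3.26);  n_2 = (+0.8966, +0.4428)
∠(n_0, n_2) = 140.06°
δ = |180° − 140.06°| = 39.94°
39.94° ≤ 2α = 48.46°  →  valid

δ = 39.94°, valid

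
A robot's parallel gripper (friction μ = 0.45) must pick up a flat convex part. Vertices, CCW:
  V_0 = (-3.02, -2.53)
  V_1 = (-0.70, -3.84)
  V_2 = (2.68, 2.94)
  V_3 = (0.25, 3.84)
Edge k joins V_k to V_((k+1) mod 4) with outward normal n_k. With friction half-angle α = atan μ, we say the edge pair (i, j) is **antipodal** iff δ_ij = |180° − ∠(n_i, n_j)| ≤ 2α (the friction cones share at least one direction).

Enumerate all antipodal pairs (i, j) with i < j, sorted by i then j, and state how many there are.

α = atan 0.45 = 24.23°;  2α = 48.46°
n_0 = (-0.4917, -0.8708)
n_1 = (+0.8950, -0.4462)
n_2 = (+0.3473, +0.9377)
n_3 = (-0.8896, +0.4567)
  (0,1): δ = 87.05°  ·
  (0,2): δ = 9.13°  ✓
  (0,3): δ = 92.28°  ·
  (1,2): δ = 83.83°  ·
  (1,3): δ = 0.68°  ✓
  (2,3): δ = 96.85°  ·
antipodal pairs: 2

count = 2; pairs: (0,2), (1,3)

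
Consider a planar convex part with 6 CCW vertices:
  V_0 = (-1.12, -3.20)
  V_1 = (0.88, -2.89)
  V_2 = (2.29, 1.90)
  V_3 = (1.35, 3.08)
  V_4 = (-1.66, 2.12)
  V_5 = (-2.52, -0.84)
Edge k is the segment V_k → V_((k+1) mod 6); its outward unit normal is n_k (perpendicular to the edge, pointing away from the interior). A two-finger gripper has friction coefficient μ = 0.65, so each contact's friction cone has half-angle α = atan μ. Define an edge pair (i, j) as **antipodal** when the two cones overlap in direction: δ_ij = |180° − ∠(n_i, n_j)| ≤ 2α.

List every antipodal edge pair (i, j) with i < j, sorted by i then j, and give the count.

α = atan 0.65 = 33.02°;  2α = 66.05°
n_0 = (+0.1532, -0.9882)
n_1 = (+0.9593, -0.2824)
n_2 = (+0.7822, +0.6231)
n_3 = (-0.3039, +0.9527)
n_4 = (-0.9603, +0.2790)
n_5 = (-0.8601, -0.5102)
  (0,1): δ = 115.21°  ·
  (0,2): δ = 60.27°  ✓
  (0,3): δ = 8.88°  ✓
  (0,4): δ = 64.99°  ✓
  (0,5): δ = 111.87°  ·
  (1,2): δ = 125.06°  ·
  (1,3): δ = 55.91°  ✓
  (1,4): δ = 0.20°  ✓
  (1,5): δ = 47.08°  ✓
  (2,3): δ = 110.85°  ·
  (2,4): δ = 54.74°  ✓
  (2,5): δ = 7.86°  ✓
  (3,4): δ = 123.89°  ·
  (3,5): δ = 77.01°  ·
  (4,5): δ = 133.12°  ·
antipodal pairs: 8

count = 8; pairs: (0,2), (0,3), (0,4), (1,3), (1,4), (1,5), (2,4), (2,5)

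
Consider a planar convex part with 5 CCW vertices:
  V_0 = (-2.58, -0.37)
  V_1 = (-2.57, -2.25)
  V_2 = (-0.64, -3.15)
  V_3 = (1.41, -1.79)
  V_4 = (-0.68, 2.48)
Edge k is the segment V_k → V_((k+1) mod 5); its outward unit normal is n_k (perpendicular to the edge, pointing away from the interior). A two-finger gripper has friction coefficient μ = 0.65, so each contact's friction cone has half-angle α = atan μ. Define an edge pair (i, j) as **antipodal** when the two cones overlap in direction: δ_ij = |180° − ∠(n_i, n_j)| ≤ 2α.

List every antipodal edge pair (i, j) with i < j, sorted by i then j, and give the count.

α = atan 0.65 = 33.02°;  2α = 66.05°
n_0 = (-1.0000, -0.0053)
n_1 = (-0.4226, -0.9063)
n_2 = (+0.5528, -0.8333)
n_3 = (+0.8982, +0.4396)
n_4 = (-0.8321, +0.5547)
  (0,1): δ = 115.31°  ·
  (0,2): δ = 56.74°  ✓
  (0,3): δ = 25.78°  ✓
  (0,4): δ = 146.01°  ·
  (1,2): δ = 121.44°  ·
  (1,3): δ = 38.92°  ✓
  (1,4): δ = 81.31°  ·
  (2,3): δ = 97.48°  ·
  (2,4): δ = 22.75°  ✓
  (3,4): δ = 59.77°  ✓
antipodal pairs: 5

count = 5; pairs: (0,2), (0,3), (1,3), (2,4), (3,4)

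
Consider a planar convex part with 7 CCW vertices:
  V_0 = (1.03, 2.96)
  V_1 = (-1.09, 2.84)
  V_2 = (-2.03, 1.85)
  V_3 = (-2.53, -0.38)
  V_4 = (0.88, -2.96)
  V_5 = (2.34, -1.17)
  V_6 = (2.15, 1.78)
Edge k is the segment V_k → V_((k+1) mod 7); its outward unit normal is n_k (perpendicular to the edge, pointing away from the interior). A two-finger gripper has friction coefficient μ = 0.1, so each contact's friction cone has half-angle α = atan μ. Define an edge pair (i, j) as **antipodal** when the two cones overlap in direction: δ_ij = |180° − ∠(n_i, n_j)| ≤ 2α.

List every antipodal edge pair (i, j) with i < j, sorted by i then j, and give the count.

α = atan 0.1 = 5.71°;  2α = 11.42°
n_0 = (-0.0565, +0.9984)
n_1 = (-0.7252, +0.6886)
n_2 = (-0.9758, +0.2188)
n_3 = (-0.6034, -0.7975)
n_4 = (+0.7749, -0.6321)
n_5 = (+0.9979, +0.0643)
n_6 = (+0.7253, +0.6884)
  (0,1): δ = 136.76°  ·
  (0,2): δ = 105.88°  ·
  (0,3): δ = 40.35°  ·
  (0,4): δ = 47.56°  ·
  (0,5): δ = 90.45°  ·
  (0,6): δ = 130.27°  ·
  (1,2): δ = 149.12°  ·
  (1,3): δ = 83.60°  ·
  (1,4): δ = 4.31°  ✓
  (1,5): δ = 47.20°  ·
  (1,6): δ = 87.02°  ·
  (2,3): δ = 114.47°  ·
  (2,4): δ = 26.56°  ·
  (2,5): δ = 16.32°  ·
  (2,6): δ = 56.14°  ·
  (3,4): δ = 92.09°  ·
  (3,5): δ = 49.20°  ·
  (3,6): δ = 9.38°  ✓
  (4,5): δ = 137.11°  ·
  (4,6): δ = 97.29°  ·
  (5,6): δ = 140.18°  ·
antipodal pairs: 2

count = 2; pairs: (1,4), (3,6)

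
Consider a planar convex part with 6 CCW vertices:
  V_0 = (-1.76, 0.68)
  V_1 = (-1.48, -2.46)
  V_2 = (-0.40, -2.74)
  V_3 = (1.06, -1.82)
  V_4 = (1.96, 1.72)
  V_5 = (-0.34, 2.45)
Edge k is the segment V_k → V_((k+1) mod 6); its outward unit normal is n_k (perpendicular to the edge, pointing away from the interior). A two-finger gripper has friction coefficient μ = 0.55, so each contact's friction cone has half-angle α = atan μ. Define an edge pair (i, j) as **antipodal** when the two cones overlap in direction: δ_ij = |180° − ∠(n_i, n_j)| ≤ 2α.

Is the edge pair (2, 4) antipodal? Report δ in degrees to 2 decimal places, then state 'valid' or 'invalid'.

δ = 49.83°, valid

α = atan 0.55 = 28.81°;  2α = 57.62°
edge 2: e_2 = (+1.46, +0.92);  n_2 = (+0.5331, -0.8460)
edge 4: e_4 = (-2.30, +0.73);  n_4 = (+0.3025, +0.9531)
∠(n_2, n_4) = 130.17°
δ = |180° − 130.17°| = 49.83°
49.83° ≤ 2α = 57.62°  →  valid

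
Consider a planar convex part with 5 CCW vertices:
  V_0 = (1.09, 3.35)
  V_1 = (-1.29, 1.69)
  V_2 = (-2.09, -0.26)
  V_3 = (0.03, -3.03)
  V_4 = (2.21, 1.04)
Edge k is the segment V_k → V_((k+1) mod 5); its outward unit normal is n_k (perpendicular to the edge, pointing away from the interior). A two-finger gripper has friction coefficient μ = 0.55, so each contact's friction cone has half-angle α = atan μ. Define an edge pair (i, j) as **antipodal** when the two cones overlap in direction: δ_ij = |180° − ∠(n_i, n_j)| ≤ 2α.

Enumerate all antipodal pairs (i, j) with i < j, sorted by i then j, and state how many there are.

count = 4; pairs: (0,3), (1,3), (1,4), (2,4)

α = atan 0.55 = 28.81°;  2α = 57.62°
n_0 = (-0.5721, +0.8202)
n_1 = (-0.9252, +0.3796)
n_2 = (-0.7941, -0.6078)
n_3 = (+0.8815, -0.4722)
n_4 = (+0.8998, +0.4363)
  (0,1): δ = 147.20°  ·
  (0,2): δ = 87.47°  ·
  (0,3): δ = 26.93°  ✓
  (0,4): δ = 80.97°  ·
  (1,2): δ = 120.27°  ·
  (1,3): δ = 5.87°  ✓
  (1,4): δ = 48.17°  ✓
  (2,3): δ = 65.60°  ·
  (2,4): δ = 11.56°  ✓
  (3,4): δ = 125.96°  ·
antipodal pairs: 4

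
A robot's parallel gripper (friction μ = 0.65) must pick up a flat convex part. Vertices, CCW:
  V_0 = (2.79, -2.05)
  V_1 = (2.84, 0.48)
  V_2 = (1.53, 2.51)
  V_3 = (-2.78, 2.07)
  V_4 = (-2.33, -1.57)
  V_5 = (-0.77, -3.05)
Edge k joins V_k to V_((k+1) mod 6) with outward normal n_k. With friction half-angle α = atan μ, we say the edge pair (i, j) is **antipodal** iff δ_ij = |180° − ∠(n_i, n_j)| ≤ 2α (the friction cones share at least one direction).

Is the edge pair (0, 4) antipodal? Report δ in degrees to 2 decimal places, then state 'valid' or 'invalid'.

δ = 47.64°, valid

α = atan 0.65 = 33.02°;  2α = 66.05°
edge 0: e_0 = (+0.05, +2.53);  n_0 = (+0.9998, -0.0198)
edge 4: e_4 = (+1.56, -1.48);  n_4 = (-0.6883, -0.7255)
∠(n_0, n_4) = 132.36°
δ = |180° − 132.36°| = 47.64°
47.64° ≤ 2α = 66.05°  →  valid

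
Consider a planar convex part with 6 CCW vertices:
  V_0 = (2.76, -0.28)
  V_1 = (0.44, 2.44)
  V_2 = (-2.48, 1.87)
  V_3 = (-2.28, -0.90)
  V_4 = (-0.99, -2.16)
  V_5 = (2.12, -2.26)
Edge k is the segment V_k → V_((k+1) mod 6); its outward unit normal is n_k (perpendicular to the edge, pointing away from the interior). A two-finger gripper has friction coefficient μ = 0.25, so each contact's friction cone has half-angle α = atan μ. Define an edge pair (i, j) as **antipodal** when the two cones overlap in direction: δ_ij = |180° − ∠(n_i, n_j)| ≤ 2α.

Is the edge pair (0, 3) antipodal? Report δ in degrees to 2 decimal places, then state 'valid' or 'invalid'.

δ = 5.21°, valid

α = atan 0.25 = 14.04°;  2α = 28.07°
edge 0: e_0 = (-2.32, +2.72);  n_0 = (+0.7608, +0.6489)
edge 3: e_3 = (+1.29, -1.26);  n_3 = (-0.6987, -0.7154)
∠(n_0, n_3) = 174.79°
δ = |180° − 174.79°| = 5.21°
5.21° ≤ 2α = 28.07°  →  valid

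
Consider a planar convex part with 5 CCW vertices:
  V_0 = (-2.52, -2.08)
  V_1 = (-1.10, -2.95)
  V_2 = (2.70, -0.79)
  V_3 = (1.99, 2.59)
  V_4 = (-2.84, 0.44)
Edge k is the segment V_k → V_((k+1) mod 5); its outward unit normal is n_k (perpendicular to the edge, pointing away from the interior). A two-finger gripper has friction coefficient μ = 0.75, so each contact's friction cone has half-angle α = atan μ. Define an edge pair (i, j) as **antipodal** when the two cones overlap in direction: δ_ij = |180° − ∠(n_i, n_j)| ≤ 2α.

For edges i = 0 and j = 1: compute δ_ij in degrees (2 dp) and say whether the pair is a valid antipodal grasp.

δ = 118.89°, invalid

α = atan 0.75 = 36.87°;  2α = 73.74°
edge 0: e_0 = (+1.42, -0.87);  n_0 = (-0.5224, -0.8527)
edge 1: e_1 = (+3.80, +2.16);  n_1 = (+0.4942, -0.8694)
∠(n_0, n_1) = 61.11°
δ = |180° − 61.11°| = 118.89°
118.89° > 2α = 73.74°  →  invalid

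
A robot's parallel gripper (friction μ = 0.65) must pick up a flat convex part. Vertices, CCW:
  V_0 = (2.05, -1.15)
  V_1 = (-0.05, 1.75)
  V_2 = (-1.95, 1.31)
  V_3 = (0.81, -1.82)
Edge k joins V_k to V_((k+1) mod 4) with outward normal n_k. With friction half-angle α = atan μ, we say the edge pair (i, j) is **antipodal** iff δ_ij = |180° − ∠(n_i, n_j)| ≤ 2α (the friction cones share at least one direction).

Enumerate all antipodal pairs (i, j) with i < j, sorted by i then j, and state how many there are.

α = atan 0.65 = 33.02°;  2α = 66.05°
n_0 = (+0.8099, +0.5865)
n_1 = (-0.2256, +0.9742)
n_2 = (-0.7500, -0.6614)
n_3 = (+0.4754, -0.8798)
  (0,1): δ = 112.87°  ·
  (0,2): δ = 5.50°  ✓
  (0,3): δ = 82.47°  ·
  (1,2): δ = 61.63°  ✓
  (1,3): δ = 15.34°  ✓
  (2,3): δ = 103.02°  ·
antipodal pairs: 3

count = 3; pairs: (0,2), (1,2), (1,3)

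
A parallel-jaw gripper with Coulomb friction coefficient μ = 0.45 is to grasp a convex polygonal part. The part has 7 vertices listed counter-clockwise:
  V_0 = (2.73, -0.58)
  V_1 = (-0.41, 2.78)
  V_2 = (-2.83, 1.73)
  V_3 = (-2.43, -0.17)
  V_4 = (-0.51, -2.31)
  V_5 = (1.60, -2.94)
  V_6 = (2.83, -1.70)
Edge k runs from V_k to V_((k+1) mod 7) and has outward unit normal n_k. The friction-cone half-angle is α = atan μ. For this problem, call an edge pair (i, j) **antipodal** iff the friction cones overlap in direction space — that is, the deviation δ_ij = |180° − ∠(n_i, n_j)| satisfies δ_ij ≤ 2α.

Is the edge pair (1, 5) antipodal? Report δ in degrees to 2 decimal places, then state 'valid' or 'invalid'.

α = atan 0.45 = 24.23°;  2α = 48.46°
edge 1: e_1 = (-2.42, -1.05);  n_1 = (-0.3980, +0.9174)
edge 5: e_5 = (+1.23, +1.24);  n_5 = (+0.7100, -0.7042)
∠(n_1, n_5) = 158.22°
δ = |180° − 158.22°| = 21.78°
21.78° ≤ 2α = 48.46°  →  valid

δ = 21.78°, valid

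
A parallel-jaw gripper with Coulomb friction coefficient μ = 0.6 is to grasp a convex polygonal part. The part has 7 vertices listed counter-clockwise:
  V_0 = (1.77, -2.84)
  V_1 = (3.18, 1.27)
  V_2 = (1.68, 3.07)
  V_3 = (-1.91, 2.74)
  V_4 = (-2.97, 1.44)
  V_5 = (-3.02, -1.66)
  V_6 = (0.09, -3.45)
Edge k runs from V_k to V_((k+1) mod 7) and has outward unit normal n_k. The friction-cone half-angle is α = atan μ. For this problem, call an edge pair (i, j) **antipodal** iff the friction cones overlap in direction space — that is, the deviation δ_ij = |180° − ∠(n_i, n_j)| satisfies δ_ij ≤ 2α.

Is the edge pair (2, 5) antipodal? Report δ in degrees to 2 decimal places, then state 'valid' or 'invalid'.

δ = 35.18°, valid

α = atan 0.6 = 30.96°;  2α = 61.93°
edge 2: e_2 = (-3.59, -0.33);  n_2 = (-0.0915, +0.9958)
edge 5: e_5 = (+3.11, -1.79);  n_5 = (-0.4988, -0.8667)
∠(n_2, n_5) = 144.82°
δ = |180° − 144.82°| = 35.18°
35.18° ≤ 2α = 61.93°  →  valid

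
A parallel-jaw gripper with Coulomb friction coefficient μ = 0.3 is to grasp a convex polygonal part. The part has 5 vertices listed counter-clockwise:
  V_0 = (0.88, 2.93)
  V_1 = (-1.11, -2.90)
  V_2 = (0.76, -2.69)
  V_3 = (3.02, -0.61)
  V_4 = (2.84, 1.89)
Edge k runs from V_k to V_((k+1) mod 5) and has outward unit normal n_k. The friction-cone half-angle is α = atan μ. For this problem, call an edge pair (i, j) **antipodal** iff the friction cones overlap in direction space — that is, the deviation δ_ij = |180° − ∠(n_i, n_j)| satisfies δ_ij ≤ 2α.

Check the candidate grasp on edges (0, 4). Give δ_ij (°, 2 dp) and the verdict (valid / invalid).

α = atan 0.3 = 16.70°;  2α = 33.40°
edge 0: e_0 = (-1.99, -5.83);  n_0 = (-0.9464, +0.3230)
edge 4: e_4 = (-1.96, +1.04);  n_4 = (+0.4687, +0.8833)
∠(n_0, n_4) = 99.10°
δ = |180° − 99.10°| = 80.90°
80.90° > 2α = 33.40°  →  invalid

δ = 80.90°, invalid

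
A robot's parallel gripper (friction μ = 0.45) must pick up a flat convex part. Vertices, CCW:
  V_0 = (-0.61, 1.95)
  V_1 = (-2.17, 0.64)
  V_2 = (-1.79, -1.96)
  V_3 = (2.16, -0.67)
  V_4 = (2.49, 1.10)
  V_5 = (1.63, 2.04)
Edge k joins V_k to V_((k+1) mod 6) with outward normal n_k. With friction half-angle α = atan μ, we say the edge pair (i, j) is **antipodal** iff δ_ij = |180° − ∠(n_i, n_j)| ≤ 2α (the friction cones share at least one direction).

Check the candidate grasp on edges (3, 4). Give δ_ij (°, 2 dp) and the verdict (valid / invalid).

δ = 126.98°, invalid

α = atan 0.45 = 24.23°;  2α = 48.46°
edge 3: e_3 = (+0.33, +1.77);  n_3 = (+0.9831, -0.1833)
edge 4: e_4 = (-0.86, +0.94);  n_4 = (+0.7378, +0.6750)
∠(n_3, n_4) = 53.02°
δ = |180° − 53.02°| = 126.98°
126.98° > 2α = 48.46°  →  invalid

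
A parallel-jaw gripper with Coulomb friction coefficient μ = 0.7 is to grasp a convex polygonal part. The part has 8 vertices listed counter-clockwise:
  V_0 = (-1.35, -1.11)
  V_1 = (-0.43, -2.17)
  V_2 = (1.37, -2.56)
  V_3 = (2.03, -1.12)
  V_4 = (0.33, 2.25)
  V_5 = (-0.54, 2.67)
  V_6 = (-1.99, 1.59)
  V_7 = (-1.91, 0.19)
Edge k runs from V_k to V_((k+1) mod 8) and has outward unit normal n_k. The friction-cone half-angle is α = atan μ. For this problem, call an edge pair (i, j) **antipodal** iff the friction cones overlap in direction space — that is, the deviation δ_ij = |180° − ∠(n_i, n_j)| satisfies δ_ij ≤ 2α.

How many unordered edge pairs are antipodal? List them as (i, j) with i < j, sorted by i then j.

count = 13; pairs: (0,2), (0,3), (0,4), (1,3), (1,4), (1,5), (2,5), (2,6), (2,7), (3,6), (3,7), (4,6), (4,7)

α = atan 0.7 = 34.99°;  2α = 69.98°
n_0 = (-0.7552, -0.6555)
n_1 = (-0.2118, -0.9773)
n_2 = (+0.9091, -0.4167)
n_3 = (+0.8928, +0.4504)
n_4 = (+0.4347, +0.9006)
n_5 = (-0.5973, +0.8020)
n_6 = (-0.9984, -0.0570)
n_7 = (-0.9184, -0.3956)
  (0,1): δ = 143.18°  ·
  (0,2): δ = 65.58°  ✓
  (0,3): δ = 14.19°  ✓
  (0,4): δ = 23.28°  ✓
  (0,5): δ = 85.72°  ·
  (0,6): δ = 142.31°  ·
  (0,7): δ = 162.35°  ·
  (1,2): δ = 102.40°  ·
  (1,3): δ = 51.01°  ✓
  (1,4): δ = 13.54°  ✓
  (1,5): δ = 48.90°  ✓
  (1,6): δ = 105.50°  ·
  (1,7): δ = 125.53°  ·
  (2,3): δ = 128.61°  ·
  (2,4): δ = 91.15°  ·
  (2,5): δ = 28.70°  ✓
  (2,6): δ = 27.89°  ✓
  (2,7): δ = 47.93°  ✓
  (3,4): δ = 142.54°  ·
  (3,5): δ = 80.09°  ·
  (3,6): δ = 23.50°  ✓
  (3,7): δ = 3.46°  ✓
  (4,5): δ = 117.55°  ·
  (4,6): δ = 60.96°  ✓
  (4,7): δ = 40.93°  ✓
  (5,6): δ = 123.41°  ·
  (5,7): δ = 103.37°  ·
  (6,7): δ = 159.97°  ·
antipodal pairs: 13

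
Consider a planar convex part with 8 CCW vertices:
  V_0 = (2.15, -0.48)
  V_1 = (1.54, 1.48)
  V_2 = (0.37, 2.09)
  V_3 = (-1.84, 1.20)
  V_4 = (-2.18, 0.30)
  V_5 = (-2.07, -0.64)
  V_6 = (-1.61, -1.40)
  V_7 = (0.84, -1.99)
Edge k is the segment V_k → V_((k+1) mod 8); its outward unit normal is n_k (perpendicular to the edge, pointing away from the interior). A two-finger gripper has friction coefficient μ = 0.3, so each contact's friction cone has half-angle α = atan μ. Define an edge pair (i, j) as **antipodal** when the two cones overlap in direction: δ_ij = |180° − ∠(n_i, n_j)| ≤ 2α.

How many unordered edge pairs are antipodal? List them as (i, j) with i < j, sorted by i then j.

count = 6; pairs: (0,4), (0,5), (1,5), (1,6), (2,7), (3,7)

α = atan 0.3 = 16.70°;  2α = 33.40°
n_0 = (+0.9548, +0.2972)
n_1 = (+0.4623, +0.8867)
n_2 = (-0.3736, +0.9276)
n_3 = (-0.9355, +0.3534)
n_4 = (-0.9932, -0.1162)
n_5 = (-0.8555, -0.5178)
n_6 = (-0.2341, -0.9722)
n_7 = (+0.7554, -0.6553)
  (0,1): δ = 134.82°  ·
  (0,2): δ = 85.35°  ·
  (0,3): δ = 37.98°  ·
  (0,4): δ = 10.61°  ✓
  (0,5): δ = 13.90°  ✓
  (0,6): δ = 59.17°  ·
  (0,7): δ = 121.77°  ·
  (1,2): δ = 130.53°  ·
  (1,3): δ = 83.16°  ·
  (1,4): δ = 55.79°  ·
  (1,5): δ = 31.28°  ✓
  (1,6): δ = 14.00°  ✓
  (1,7): δ = 76.59°  ·
  (2,3): δ = 132.63°  ·
  (2,4): δ = 105.26°  ·
  (2,5): δ = 80.75°  ·
  (2,6): δ = 35.48°  ·
  (2,7): δ = 27.12°  ✓
  (3,4): δ = 152.63°  ·
  (3,5): δ = 128.12°  ·
  (3,6): δ = 82.84°  ·
  (3,7): δ = 20.25°  ✓
  (4,5): δ = 155.49°  ·
  (4,6): δ = 110.21°  ·
  (4,7): δ = 47.62°  ·
  (5,6): δ = 134.72°  ·
  (5,7): δ = 72.13°  ·
  (6,7): δ = 117.40°  ·
antipodal pairs: 6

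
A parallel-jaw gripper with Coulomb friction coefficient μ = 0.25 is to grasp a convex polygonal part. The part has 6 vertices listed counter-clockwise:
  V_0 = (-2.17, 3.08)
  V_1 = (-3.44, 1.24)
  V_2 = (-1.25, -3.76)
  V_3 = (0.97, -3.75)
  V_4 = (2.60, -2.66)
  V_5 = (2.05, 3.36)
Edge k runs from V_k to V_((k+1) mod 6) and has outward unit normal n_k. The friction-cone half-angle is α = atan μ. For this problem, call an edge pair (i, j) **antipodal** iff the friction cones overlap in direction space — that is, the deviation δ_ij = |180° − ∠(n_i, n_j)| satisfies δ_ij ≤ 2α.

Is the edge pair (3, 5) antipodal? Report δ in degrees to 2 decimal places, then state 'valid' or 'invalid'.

α = atan 0.25 = 14.04°;  2α = 28.07°
edge 3: e_3 = (+1.63, +1.09);  n_3 = (+0.5559, -0.8313)
edge 5: e_5 = (-4.22, -0.28);  n_5 = (-0.0662, +0.9978)
∠(n_3, n_5) = 150.02°
δ = |180° − 150.02°| = 29.98°
29.98° > 2α = 28.07°  →  invalid

δ = 29.98°, invalid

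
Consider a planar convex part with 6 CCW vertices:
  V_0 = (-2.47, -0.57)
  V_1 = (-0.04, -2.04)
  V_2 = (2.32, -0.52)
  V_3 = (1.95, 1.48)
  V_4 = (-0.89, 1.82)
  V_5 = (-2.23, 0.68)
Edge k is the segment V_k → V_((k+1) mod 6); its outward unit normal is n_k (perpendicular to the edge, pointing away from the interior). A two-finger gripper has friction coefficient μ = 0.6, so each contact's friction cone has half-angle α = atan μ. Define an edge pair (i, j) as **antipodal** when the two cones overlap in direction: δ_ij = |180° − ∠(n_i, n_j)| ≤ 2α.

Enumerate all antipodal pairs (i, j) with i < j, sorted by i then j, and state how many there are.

count = 7; pairs: (0,2), (0,3), (1,3), (1,4), (1,5), (2,4), (2,5)

α = atan 0.6 = 30.96°;  2α = 61.93°
n_0 = (-0.5176, -0.8556)
n_1 = (+0.5415, -0.8407)
n_2 = (+0.9833, +0.1819)
n_3 = (+0.1189, +0.9929)
n_4 = (-0.6480, +0.7617)
n_5 = (-0.9821, +0.1886)
  (0,1): δ = 116.04°  ·
  (0,2): δ = 48.35°  ✓
  (0,3): δ = 24.34°  ✓
  (0,4): δ = 71.56°  ·
  (0,5): δ = 110.30°  ·
  (1,2): δ = 112.30°  ·
  (1,3): δ = 39.61°  ✓
  (1,4): δ = 7.61°  ✓
  (1,5): δ = 46.35°  ✓
  (2,3): δ = 107.31°  ·
  (2,4): δ = 60.09°  ✓
  (2,5): δ = 21.35°  ✓
  (3,4): δ = 132.78°  ·
  (3,5): δ = 94.04°  ·
  (4,5): δ = 141.26°  ·
antipodal pairs: 7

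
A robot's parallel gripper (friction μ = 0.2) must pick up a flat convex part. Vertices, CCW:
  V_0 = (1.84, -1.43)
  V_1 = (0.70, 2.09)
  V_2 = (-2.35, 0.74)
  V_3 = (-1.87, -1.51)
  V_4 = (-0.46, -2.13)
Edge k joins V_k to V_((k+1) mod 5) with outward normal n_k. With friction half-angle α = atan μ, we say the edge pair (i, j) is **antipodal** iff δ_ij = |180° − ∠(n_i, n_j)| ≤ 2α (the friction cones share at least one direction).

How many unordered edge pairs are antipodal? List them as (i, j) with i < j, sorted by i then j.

α = atan 0.2 = 11.31°;  2α = 22.62°
n_0 = (+0.9514, +0.3081)
n_1 = (-0.4047, +0.9144)
n_2 = (-0.9780, -0.2086)
n_3 = (-0.4025, -0.9154)
n_4 = (+0.2912, -0.9567)
  (0,1): δ = 84.07°  ·
  (0,2): δ = 5.90°  ✓
  (0,3): δ = 48.32°  ·
  (0,4): δ = 88.98°  ·
  (1,2): δ = 101.83°  ·
  (1,3): δ = 47.61°  ·
  (1,4): δ = 6.95°  ✓
  (2,3): δ = 125.78°  ·
  (2,4): δ = 85.12°  ·
  (3,4): δ = 139.34°  ·
antipodal pairs: 2

count = 2; pairs: (0,2), (1,4)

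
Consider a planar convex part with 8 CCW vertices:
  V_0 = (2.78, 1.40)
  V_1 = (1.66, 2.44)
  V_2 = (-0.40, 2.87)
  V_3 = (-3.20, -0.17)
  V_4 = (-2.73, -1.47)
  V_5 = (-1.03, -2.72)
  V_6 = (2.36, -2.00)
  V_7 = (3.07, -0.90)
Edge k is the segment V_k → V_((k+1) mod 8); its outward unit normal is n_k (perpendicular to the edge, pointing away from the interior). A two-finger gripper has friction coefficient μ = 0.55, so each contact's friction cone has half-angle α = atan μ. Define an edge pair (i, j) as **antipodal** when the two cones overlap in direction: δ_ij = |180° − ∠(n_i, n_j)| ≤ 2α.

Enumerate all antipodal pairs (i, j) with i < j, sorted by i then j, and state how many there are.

α = atan 0.55 = 28.81°;  2α = 57.62°
n_0 = (+0.6805, +0.7328)
n_1 = (+0.2043, +0.9789)
n_2 = (-0.7355, +0.6775)
n_3 = (-0.9404, -0.3400)
n_4 = (-0.5924, -0.8057)
n_5 = (+0.2078, -0.9782)
n_6 = (+0.8402, -0.5423)
n_7 = (+0.9921, +0.1251)
  (0,1): δ = 148.91°  ·
  (0,2): δ = 89.77°  ·
  (0,3): δ = 27.24°  ✓
  (0,4): δ = 6.55°  ✓
  (0,5): δ = 54.87°  ✓
  (0,6): δ = 100.04°  ·
  (0,7): δ = 140.07°  ·
  (1,2): δ = 120.86°  ·
  (1,3): δ = 58.33°  ·
  (1,4): δ = 24.54°  ✓
  (1,5): δ = 23.78°  ✓
  (1,6): δ = 68.95°  ·
  (1,7): δ = 108.98°  ·
  (2,3): δ = 117.48°  ·
  (2,4): δ = 83.68°  ·
  (2,5): δ = 35.36°  ✓
  (2,6): δ = 9.81°  ✓
  (2,7): δ = 49.83°  ✓
  (3,4): δ = 146.20°  ·
  (3,5): δ = 97.89°  ·
  (3,6): δ = 52.72°  ✓
  (3,7): δ = 12.69°  ✓
  (4,5): δ = 131.68°  ·
  (4,6): δ = 86.51°  ·
  (4,7): δ = 46.49°  ✓
  (5,6): δ = 134.83°  ·
  (5,7): δ = 94.80°  ·
  (6,7): δ = 139.97°  ·
antipodal pairs: 11

count = 11; pairs: (0,3), (0,4), (0,5), (1,4), (1,5), (2,5), (2,6), (2,7), (3,6), (3,7), (4,7)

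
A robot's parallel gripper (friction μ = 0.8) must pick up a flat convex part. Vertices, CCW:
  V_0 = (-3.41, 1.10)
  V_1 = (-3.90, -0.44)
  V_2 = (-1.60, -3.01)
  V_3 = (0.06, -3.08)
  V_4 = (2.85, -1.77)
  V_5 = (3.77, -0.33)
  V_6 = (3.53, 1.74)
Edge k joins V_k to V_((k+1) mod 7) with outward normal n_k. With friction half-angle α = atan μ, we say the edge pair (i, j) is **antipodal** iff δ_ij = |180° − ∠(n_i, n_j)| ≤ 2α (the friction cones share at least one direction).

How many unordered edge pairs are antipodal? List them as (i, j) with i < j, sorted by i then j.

count = 10; pairs: (0,2), (0,3), (0,4), (0,5), (1,4), (1,5), (1,6), (2,6), (3,6), (4,6)

α = atan 0.8 = 38.66°;  2α = 77.32°
n_0 = (-0.9529, +0.3032)
n_1 = (-0.7452, -0.6669)
n_2 = (-0.0421, -0.9991)
n_3 = (+0.4250, -0.9052)
n_4 = (+0.8427, -0.5384)
n_5 = (+0.9933, +0.1152)
n_6 = (-0.0918, +0.9958)
  (0,1): δ = 120.52°  ·
  (0,2): δ = 74.76°  ✓
  (0,3): δ = 47.20°  ✓
  (0,4): δ = 14.92°  ✓
  (0,5): δ = 24.26°  ✓
  (0,6): δ = 112.92°  ·
  (1,2): δ = 134.24°  ·
  (1,3): δ = 106.68°  ·
  (1,4): δ = 74.40°  ✓
  (1,5): δ = 35.21°  ✓
  (1,6): δ = 53.44°  ✓
  (2,3): δ = 152.43°  ·
  (2,4): δ = 120.16°  ·
  (2,5): δ = 80.97°  ·
  (2,6): δ = 7.68°  ✓
  (3,4): δ = 147.73°  ·
  (3,5): δ = 108.54°  ·
  (3,6): δ = 19.88°  ✓
  (4,5): δ = 140.81°  ·
  (4,6): δ = 52.16°  ✓
  (5,6): δ = 91.34°  ·
antipodal pairs: 10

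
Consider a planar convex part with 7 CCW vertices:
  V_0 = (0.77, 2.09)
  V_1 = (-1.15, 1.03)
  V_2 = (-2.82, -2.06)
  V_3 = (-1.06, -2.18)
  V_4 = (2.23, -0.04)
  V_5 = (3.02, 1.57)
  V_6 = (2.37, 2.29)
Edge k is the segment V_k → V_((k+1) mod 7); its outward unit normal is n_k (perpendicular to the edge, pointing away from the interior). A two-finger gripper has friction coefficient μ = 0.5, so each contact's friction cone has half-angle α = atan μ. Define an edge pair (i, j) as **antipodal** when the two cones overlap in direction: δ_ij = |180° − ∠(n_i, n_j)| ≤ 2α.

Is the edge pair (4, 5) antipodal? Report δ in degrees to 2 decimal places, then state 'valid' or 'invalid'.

α = atan 0.5 = 26.57°;  2α = 53.13°
edge 4: e_4 = (+0.79, +1.61);  n_4 = (+0.8977, -0.4405)
edge 5: e_5 = (-0.65, +0.72);  n_5 = (+0.7423, +0.6701)
∠(n_4, n_5) = 68.21°
δ = |180° − 68.21°| = 111.79°
111.79° > 2α = 53.13°  →  invalid

δ = 111.79°, invalid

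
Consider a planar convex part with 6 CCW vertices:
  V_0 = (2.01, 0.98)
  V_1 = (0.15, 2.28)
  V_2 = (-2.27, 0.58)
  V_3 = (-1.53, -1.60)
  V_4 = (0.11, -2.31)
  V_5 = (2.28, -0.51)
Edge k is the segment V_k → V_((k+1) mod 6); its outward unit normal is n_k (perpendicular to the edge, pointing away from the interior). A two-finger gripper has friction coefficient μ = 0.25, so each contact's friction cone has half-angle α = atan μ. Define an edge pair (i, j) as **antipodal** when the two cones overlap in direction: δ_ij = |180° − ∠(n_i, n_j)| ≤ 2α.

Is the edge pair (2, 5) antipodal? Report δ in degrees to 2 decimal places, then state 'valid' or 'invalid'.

α = atan 0.25 = 14.04°;  2α = 28.07°
edge 2: e_2 = (+0.74, -2.18);  n_2 = (-0.9469, -0.3214)
edge 5: e_5 = (-0.27, +1.49);  n_5 = (+0.9840, +0.1783)
∠(n_2, n_5) = 171.52°
δ = |180° − 171.52°| = 8.48°
8.48° ≤ 2α = 28.07°  →  valid

δ = 8.48°, valid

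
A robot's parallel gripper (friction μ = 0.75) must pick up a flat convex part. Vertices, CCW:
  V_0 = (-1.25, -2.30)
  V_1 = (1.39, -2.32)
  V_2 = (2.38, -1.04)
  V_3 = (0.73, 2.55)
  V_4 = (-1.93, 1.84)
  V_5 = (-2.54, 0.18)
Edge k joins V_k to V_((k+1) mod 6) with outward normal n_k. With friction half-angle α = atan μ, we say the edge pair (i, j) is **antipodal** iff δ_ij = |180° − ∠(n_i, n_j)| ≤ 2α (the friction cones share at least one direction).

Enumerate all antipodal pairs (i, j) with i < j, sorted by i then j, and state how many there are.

α = atan 0.75 = 36.87°;  2α = 73.74°
n_0 = (-0.0076, -1.0000)
n_1 = (+0.7910, -0.6118)
n_2 = (+0.9086, +0.4176)
n_3 = (-0.2579, +0.9662)
n_4 = (-0.9386, +0.3449)
n_5 = (-0.8872, -0.4615)
  (0,1): δ = 127.29°  ·
  (0,2): δ = 64.88°  ✓
  (0,3): δ = 15.38°  ✓
  (0,4): δ = 70.26°  ✓
  (0,5): δ = 117.92°  ·
  (1,2): δ = 117.60°  ·
  (1,3): δ = 37.34°  ✓
  (1,4): δ = 17.54°  ✓
  (1,5): δ = 65.20°  ✓
  (2,3): δ = 99.74°  ·
  (2,4): δ = 44.86°  ✓
  (2,5): δ = 2.80°  ✓
  (3,4): δ = 125.12°  ·
  (3,5): δ = 77.46°  ·
  (4,5): δ = 132.34°  ·
antipodal pairs: 8

count = 8; pairs: (0,2), (0,3), (0,4), (1,3), (1,4), (1,5), (2,4), (2,5)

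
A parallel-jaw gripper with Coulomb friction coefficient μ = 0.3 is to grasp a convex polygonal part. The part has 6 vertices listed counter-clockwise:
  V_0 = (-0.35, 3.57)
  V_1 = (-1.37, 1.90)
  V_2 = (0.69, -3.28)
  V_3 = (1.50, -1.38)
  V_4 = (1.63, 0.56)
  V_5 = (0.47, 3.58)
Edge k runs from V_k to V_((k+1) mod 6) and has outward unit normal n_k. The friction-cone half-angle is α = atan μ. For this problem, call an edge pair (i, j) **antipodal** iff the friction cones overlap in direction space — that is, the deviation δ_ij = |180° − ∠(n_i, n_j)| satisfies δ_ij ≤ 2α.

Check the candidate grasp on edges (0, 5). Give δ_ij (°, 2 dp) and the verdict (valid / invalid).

α = atan 0.3 = 16.70°;  2α = 33.40°
edge 0: e_0 = (-1.02, -1.67);  n_0 = (-0.8534, +0.5212)
edge 5: e_5 = (-0.82, -0.01);  n_5 = (-0.0122, +0.9999)
∠(n_0, n_5) = 57.89°
δ = |180° − 57.89°| = 122.11°
122.11° > 2α = 33.40°  →  invalid

δ = 122.11°, invalid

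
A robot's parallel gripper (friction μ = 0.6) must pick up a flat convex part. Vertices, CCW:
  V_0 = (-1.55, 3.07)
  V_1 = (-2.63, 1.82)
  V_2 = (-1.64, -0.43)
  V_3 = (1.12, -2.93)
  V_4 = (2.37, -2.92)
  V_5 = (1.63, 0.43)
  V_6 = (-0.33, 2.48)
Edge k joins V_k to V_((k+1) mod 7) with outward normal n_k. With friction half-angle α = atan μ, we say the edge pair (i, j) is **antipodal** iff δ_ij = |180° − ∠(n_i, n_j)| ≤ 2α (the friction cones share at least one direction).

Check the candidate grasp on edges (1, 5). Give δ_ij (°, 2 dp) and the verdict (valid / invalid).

δ = 19.96°, valid

α = atan 0.6 = 30.96°;  2α = 61.93°
edge 1: e_1 = (+0.99, -2.25);  n_1 = (-0.9153, -0.4027)
edge 5: e_5 = (-1.96, +2.05);  n_5 = (+0.7228, +0.6911)
∠(n_1, n_5) = 160.04°
δ = |180° − 160.04°| = 19.96°
19.96° ≤ 2α = 61.93°  →  valid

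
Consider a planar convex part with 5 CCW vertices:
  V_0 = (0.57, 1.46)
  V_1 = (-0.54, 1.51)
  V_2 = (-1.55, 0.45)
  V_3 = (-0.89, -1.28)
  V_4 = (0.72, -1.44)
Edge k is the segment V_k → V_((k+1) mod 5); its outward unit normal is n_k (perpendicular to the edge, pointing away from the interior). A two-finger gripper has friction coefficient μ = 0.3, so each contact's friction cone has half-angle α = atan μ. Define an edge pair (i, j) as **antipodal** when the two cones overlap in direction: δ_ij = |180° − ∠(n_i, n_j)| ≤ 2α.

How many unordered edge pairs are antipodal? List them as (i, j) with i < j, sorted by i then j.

count = 2; pairs: (0,3), (2,4)

α = atan 0.3 = 16.70°;  2α = 33.40°
n_0 = (+0.0450, +0.9990)
n_1 = (-0.7240, +0.6898)
n_2 = (-0.9343, -0.3564)
n_3 = (-0.0989, -0.9951)
n_4 = (+0.9987, +0.0517)
  (0,1): δ = 131.04°  ·
  (0,2): δ = 66.54°  ·
  (0,3): δ = 3.10°  ✓
  (0,4): δ = 95.54°  ·
  (1,2): δ = 115.50°  ·
  (1,3): δ = 52.06°  ·
  (1,4): δ = 46.58°  ·
  (2,3): δ = 116.56°  ·
  (2,4): δ = 17.92°  ✓
  (3,4): δ = 81.36°  ·
antipodal pairs: 2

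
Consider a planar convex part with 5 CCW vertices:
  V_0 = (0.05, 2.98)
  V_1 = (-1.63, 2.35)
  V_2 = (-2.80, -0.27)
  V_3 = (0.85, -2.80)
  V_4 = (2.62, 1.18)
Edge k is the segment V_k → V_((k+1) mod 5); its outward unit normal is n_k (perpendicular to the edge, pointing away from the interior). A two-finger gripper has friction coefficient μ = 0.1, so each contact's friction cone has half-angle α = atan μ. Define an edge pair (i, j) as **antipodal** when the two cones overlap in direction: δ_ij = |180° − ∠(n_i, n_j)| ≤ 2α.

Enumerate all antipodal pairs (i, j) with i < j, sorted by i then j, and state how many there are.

count = 2; pairs: (1,3), (2,4)

α = atan 0.1 = 5.71°;  2α = 11.42°
n_0 = (-0.3511, +0.9363)
n_1 = (-0.9131, +0.4078)
n_2 = (-0.5697, -0.8219)
n_3 = (+0.9137, -0.4064)
n_4 = (+0.5737, +0.8191)
  (0,1): δ = 134.62°  ·
  (0,2): δ = 55.28°  ·
  (0,3): δ = 45.47°  ·
  (0,4): δ = 124.44°  ·
  (1,2): δ = 100.66°  ·
  (1,3): δ = 0.09°  ✓
  (1,4): δ = 79.06°  ·
  (2,3): δ = 79.25°  ·
  (2,4): δ = 0.28°  ✓
  (3,4): δ = 101.03°  ·
antipodal pairs: 2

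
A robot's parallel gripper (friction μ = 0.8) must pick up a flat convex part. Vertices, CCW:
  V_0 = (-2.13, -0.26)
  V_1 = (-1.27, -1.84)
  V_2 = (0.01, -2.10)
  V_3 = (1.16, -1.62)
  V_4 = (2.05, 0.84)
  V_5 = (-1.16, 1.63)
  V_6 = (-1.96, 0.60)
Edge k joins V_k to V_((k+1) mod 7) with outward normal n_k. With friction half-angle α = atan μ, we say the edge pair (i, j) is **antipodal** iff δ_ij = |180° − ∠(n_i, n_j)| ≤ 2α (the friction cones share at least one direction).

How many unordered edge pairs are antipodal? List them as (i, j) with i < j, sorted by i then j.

count = 9; pairs: (0,3), (0,4), (1,4), (1,5), (2,4), (2,5), (2,6), (3,5), (3,6)

α = atan 0.8 = 38.66°;  2α = 77.32°
n_0 = (-0.8783, -0.4781)
n_1 = (-0.1991, -0.9800)
n_2 = (+0.3852, -0.9228)
n_3 = (+0.9404, -0.3402)
n_4 = (+0.2390, +0.9710)
n_5 = (-0.7898, +0.6134)
n_6 = (-0.9810, +0.1939)
  (0,1): δ = 130.04°  ·
  (0,2): δ = 95.90°  ·
  (0,3): δ = 48.45°  ✓
  (0,4): δ = 47.61°  ✓
  (0,5): δ = 113.60°  ·
  (0,6): δ = 140.26°  ·
  (1,2): δ = 145.86°  ·
  (1,3): δ = 98.41°  ·
  (1,4): δ = 2.34°  ✓
  (1,5): δ = 63.65°  ✓
  (1,6): δ = 90.30°  ·
  (2,3): δ = 132.54°  ·
  (2,4): δ = 36.48°  ✓
  (2,5): δ = 29.51°  ✓
  (2,6): δ = 56.16°  ✓
  (3,4): δ = 83.94°  ·
  (3,5): δ = 17.95°  ✓
  (3,6): δ = 8.71°  ✓
  (4,5): δ = 114.01°  ·
  (4,6): δ = 87.36°  ·
  (5,6): δ = 153.35°  ·
antipodal pairs: 9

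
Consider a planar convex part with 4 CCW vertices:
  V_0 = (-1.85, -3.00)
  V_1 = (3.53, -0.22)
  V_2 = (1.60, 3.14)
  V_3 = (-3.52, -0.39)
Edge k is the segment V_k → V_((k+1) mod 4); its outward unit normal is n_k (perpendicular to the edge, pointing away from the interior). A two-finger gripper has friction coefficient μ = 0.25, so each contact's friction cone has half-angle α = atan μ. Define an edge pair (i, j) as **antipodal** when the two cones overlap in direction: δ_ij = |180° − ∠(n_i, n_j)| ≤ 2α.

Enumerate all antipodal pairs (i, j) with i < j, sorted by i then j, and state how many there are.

α = atan 0.25 = 14.04°;  2α = 28.07°
n_0 = (+0.4591, -0.8884)
n_1 = (+0.8671, +0.4981)
n_2 = (-0.5676, +0.8233)
n_3 = (-0.8423, -0.5390)
  (0,1): δ = 87.45°  ·
  (0,2): δ = 7.26°  ✓
  (0,3): δ = 95.29°  ·
  (1,2): δ = 85.29°  ·
  (1,3): δ = 2.74°  ✓
  (2,3): δ = 91.97°  ·
antipodal pairs: 2

count = 2; pairs: (0,2), (1,3)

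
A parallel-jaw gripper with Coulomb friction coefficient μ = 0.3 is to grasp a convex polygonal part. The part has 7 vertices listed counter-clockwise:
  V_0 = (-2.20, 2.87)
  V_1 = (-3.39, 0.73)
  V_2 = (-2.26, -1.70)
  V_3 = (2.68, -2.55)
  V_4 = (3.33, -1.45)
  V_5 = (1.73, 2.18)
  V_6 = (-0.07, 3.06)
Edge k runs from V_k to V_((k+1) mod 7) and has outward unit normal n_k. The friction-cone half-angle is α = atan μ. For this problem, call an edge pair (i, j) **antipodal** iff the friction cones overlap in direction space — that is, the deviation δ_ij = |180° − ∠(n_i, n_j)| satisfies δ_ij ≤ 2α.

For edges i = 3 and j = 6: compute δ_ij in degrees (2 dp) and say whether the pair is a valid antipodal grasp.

δ = 54.32°, invalid

α = atan 0.3 = 16.70°;  2α = 33.40°
edge 3: e_3 = (+0.65, +1.10);  n_3 = (+0.8609, -0.5087)
edge 6: e_6 = (-2.13, -0.19);  n_6 = (-0.0888, +0.9960)
∠(n_3, n_6) = 125.68°
δ = |180° − 125.68°| = 54.32°
54.32° > 2α = 33.40°  →  invalid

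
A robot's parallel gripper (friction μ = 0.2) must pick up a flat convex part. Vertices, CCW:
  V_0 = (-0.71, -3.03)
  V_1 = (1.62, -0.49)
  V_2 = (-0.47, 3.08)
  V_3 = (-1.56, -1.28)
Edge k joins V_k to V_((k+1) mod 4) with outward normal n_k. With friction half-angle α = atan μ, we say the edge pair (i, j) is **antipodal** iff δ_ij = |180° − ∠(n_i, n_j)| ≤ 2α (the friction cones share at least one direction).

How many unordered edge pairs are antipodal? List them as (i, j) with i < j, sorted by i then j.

α = atan 0.2 = 11.31°;  2α = 22.62°
n_0 = (+0.7369, -0.6760)
n_1 = (+0.8630, +0.5052)
n_2 = (-0.9701, +0.2425)
n_3 = (-0.8995, -0.4369)
  (0,1): δ = 107.12°  ·
  (0,2): δ = 28.49°  ·
  (0,3): δ = 68.44°  ·
  (1,2): δ = 44.38°  ·
  (1,3): δ = 4.44°  ✓
  (2,3): δ = 140.06°  ·
antipodal pairs: 1

count = 1; pairs: (1,3)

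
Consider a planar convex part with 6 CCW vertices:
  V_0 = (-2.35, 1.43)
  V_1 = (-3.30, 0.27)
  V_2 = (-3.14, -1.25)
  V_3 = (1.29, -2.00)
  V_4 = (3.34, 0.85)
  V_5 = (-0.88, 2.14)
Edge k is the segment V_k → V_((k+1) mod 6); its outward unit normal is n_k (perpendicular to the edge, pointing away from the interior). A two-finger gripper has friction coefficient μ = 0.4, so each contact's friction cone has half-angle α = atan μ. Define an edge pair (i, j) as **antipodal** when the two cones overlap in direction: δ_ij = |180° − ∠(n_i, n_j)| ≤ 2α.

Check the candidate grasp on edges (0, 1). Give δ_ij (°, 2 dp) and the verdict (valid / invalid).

δ = 134.67°, invalid

α = atan 0.4 = 21.80°;  2α = 43.60°
edge 0: e_0 = (-0.95, -1.16);  n_0 = (-0.7737, +0.6336)
edge 1: e_1 = (+0.16, -1.52);  n_1 = (-0.9945, -0.1047)
∠(n_0, n_1) = 45.33°
δ = |180° − 45.33°| = 134.67°
134.67° > 2α = 43.60°  →  invalid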